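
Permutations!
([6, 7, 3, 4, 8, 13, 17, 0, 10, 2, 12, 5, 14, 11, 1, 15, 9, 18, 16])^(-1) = (0 7 1 14 12 10 8 4 3 2 9 16 18 17 6)(5 11 13)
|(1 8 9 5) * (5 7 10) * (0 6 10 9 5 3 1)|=|(0 6 10 3 1 8 5)(7 9)|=14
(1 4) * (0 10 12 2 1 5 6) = (0 10 12 2 1 4 5 6) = [10, 4, 1, 3, 5, 6, 0, 7, 8, 9, 12, 11, 2]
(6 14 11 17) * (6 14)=(11 17 14)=[0, 1, 2, 3, 4, 5, 6, 7, 8, 9, 10, 17, 12, 13, 11, 15, 16, 14]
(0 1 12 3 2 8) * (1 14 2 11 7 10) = [14, 12, 8, 11, 4, 5, 6, 10, 0, 9, 1, 7, 3, 13, 2] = (0 14 2 8)(1 12 3 11 7 10)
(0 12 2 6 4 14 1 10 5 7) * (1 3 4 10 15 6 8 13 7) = (0 12 2 8 13 7)(1 15 6 10 5)(3 4 14) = [12, 15, 8, 4, 14, 1, 10, 0, 13, 9, 5, 11, 2, 7, 3, 6]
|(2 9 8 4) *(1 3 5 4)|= 7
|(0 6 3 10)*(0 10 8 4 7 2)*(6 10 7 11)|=20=|(0 10 7 2)(3 8 4 11 6)|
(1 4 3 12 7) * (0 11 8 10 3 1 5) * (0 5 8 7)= [11, 4, 2, 12, 1, 5, 6, 8, 10, 9, 3, 7, 0]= (0 11 7 8 10 3 12)(1 4)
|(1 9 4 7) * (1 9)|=3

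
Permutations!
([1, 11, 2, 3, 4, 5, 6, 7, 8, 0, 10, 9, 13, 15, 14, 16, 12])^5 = [1, 11, 2, 3, 4, 5, 6, 7, 8, 0, 10, 9, 13, 15, 14, 16, 12]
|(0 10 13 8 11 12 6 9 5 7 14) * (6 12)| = 10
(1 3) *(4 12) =[0, 3, 2, 1, 12, 5, 6, 7, 8, 9, 10, 11, 4] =(1 3)(4 12)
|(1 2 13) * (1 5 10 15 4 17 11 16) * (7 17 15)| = 18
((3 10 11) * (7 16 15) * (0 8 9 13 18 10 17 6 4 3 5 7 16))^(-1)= (0 7 5 11 10 18 13 9 8)(3 4 6 17)(15 16)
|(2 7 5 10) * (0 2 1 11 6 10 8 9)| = |(0 2 7 5 8 9)(1 11 6 10)| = 12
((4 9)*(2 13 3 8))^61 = ((2 13 3 8)(4 9))^61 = (2 13 3 8)(4 9)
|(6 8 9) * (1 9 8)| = 3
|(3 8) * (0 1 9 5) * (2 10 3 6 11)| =12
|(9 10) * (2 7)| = |(2 7)(9 10)| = 2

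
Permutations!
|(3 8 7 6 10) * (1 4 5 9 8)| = 9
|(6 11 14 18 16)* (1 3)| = 10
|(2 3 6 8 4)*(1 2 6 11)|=|(1 2 3 11)(4 6 8)|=12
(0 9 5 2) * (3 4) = [9, 1, 0, 4, 3, 2, 6, 7, 8, 5] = (0 9 5 2)(3 4)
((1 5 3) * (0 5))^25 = ((0 5 3 1))^25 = (0 5 3 1)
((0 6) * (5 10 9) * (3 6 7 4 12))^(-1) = (0 6 3 12 4 7)(5 9 10) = ((0 7 4 12 3 6)(5 10 9))^(-1)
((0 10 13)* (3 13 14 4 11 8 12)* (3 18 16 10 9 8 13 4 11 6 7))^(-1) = ((0 9 8 12 18 16 10 14 11 13)(3 4 6 7))^(-1) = (0 13 11 14 10 16 18 12 8 9)(3 7 6 4)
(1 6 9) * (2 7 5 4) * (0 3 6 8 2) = (0 3 6 9 1 8 2 7 5 4) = [3, 8, 7, 6, 0, 4, 9, 5, 2, 1]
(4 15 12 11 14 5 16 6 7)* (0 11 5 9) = (0 11 14 9)(4 15 12 5 16 6 7) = [11, 1, 2, 3, 15, 16, 7, 4, 8, 0, 10, 14, 5, 13, 9, 12, 6]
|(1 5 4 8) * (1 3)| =|(1 5 4 8 3)| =5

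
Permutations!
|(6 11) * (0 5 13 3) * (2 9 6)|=4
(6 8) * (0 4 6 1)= (0 4 6 8 1)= [4, 0, 2, 3, 6, 5, 8, 7, 1]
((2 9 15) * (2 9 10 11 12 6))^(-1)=(2 6 12 11 10)(9 15)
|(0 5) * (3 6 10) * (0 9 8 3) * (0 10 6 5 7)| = |(10)(0 7)(3 5 9 8)| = 4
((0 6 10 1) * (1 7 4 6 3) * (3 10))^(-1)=(0 1 3 6 4 7 10)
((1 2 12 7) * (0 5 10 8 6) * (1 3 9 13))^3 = ((0 5 10 8 6)(1 2 12 7 3 9 13))^3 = (0 8 5 6 10)(1 7 13 12 9 2 3)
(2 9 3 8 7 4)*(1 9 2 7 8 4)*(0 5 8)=[5, 9, 2, 4, 7, 8, 6, 1, 0, 3]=(0 5 8)(1 9 3 4 7)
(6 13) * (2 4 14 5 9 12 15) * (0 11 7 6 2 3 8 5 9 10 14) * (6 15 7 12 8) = [11, 1, 4, 6, 0, 10, 13, 15, 5, 8, 14, 12, 7, 2, 9, 3] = (0 11 12 7 15 3 6 13 2 4)(5 10 14 9 8)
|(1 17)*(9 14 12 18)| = |(1 17)(9 14 12 18)| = 4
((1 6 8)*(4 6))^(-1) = (1 8 6 4)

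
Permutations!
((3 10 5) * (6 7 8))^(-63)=((3 10 5)(6 7 8))^(-63)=(10)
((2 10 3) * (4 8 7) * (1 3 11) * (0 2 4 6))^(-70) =((0 2 10 11 1 3 4 8 7 6))^(-70) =(11)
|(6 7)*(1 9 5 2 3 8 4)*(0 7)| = |(0 7 6)(1 9 5 2 3 8 4)| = 21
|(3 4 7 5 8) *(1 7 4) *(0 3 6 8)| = 10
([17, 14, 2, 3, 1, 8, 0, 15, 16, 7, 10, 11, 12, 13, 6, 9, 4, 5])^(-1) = (0 6 14 1 4 16 8 5 17)(7 9 15)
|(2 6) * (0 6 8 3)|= |(0 6 2 8 3)|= 5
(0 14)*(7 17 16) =(0 14)(7 17 16) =[14, 1, 2, 3, 4, 5, 6, 17, 8, 9, 10, 11, 12, 13, 0, 15, 7, 16]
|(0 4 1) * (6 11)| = 6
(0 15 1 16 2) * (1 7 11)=(0 15 7 11 1 16 2)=[15, 16, 0, 3, 4, 5, 6, 11, 8, 9, 10, 1, 12, 13, 14, 7, 2]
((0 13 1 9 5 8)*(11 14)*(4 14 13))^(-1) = (0 8 5 9 1 13 11 14 4)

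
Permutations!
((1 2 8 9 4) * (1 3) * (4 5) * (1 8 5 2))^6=(9)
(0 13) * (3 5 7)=(0 13)(3 5 7)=[13, 1, 2, 5, 4, 7, 6, 3, 8, 9, 10, 11, 12, 0]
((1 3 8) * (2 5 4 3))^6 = ((1 2 5 4 3 8))^6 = (8)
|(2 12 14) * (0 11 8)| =|(0 11 8)(2 12 14)| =3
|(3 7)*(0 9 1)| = 6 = |(0 9 1)(3 7)|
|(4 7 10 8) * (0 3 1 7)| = 7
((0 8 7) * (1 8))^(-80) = ((0 1 8 7))^(-80) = (8)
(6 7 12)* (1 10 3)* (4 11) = (1 10 3)(4 11)(6 7 12) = [0, 10, 2, 1, 11, 5, 7, 12, 8, 9, 3, 4, 6]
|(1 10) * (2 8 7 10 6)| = 6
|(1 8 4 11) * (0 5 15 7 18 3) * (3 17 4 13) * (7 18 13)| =12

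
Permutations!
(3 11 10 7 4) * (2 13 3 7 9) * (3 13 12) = (13)(2 12 3 11 10 9)(4 7) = [0, 1, 12, 11, 7, 5, 6, 4, 8, 2, 9, 10, 3, 13]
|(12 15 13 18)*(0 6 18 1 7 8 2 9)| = 11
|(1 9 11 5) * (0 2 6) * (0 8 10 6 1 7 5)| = |(0 2 1 9 11)(5 7)(6 8 10)| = 30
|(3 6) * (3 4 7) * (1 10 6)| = 6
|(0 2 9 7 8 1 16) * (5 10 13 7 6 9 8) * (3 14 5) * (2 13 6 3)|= |(0 13 7 2 8 1 16)(3 14 5 10 6 9)|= 42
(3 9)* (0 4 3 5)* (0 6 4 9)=(0 9 5 6 4 3)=[9, 1, 2, 0, 3, 6, 4, 7, 8, 5]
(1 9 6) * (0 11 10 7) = (0 11 10 7)(1 9 6) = [11, 9, 2, 3, 4, 5, 1, 0, 8, 6, 7, 10]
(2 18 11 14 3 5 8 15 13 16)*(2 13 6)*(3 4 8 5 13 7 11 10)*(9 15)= [0, 1, 18, 13, 8, 5, 2, 11, 9, 15, 3, 14, 12, 16, 4, 6, 7, 17, 10]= (2 18 10 3 13 16 7 11 14 4 8 9 15 6)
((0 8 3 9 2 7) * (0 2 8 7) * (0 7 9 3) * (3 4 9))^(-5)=(9)(2 7)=((0 3 4 9 8)(2 7))^(-5)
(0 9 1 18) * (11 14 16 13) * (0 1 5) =(0 9 5)(1 18)(11 14 16 13) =[9, 18, 2, 3, 4, 0, 6, 7, 8, 5, 10, 14, 12, 11, 16, 15, 13, 17, 1]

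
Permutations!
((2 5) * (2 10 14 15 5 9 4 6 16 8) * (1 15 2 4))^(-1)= (1 9 2 14 10 5 15)(4 8 16 6)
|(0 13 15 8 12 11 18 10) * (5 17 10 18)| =|(18)(0 13 15 8 12 11 5 17 10)| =9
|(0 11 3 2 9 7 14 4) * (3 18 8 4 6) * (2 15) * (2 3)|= |(0 11 18 8 4)(2 9 7 14 6)(3 15)|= 10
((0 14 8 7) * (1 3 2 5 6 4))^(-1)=(0 7 8 14)(1 4 6 5 2 3)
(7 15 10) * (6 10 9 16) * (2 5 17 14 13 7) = (2 5 17 14 13 7 15 9 16 6 10) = [0, 1, 5, 3, 4, 17, 10, 15, 8, 16, 2, 11, 12, 7, 13, 9, 6, 14]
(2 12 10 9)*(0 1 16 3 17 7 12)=(0 1 16 3 17 7 12 10 9 2)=[1, 16, 0, 17, 4, 5, 6, 12, 8, 2, 9, 11, 10, 13, 14, 15, 3, 7]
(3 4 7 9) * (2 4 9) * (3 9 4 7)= (9)(2 7)(3 4)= [0, 1, 7, 4, 3, 5, 6, 2, 8, 9]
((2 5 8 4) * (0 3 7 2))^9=(0 7 5 4 3 2 8)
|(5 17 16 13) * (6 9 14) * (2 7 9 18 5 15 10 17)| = |(2 7 9 14 6 18 5)(10 17 16 13 15)| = 35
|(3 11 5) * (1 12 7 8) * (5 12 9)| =8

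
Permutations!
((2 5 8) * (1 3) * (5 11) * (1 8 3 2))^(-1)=((1 2 11 5 3 8))^(-1)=(1 8 3 5 11 2)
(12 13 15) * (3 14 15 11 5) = (3 14 15 12 13 11 5) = [0, 1, 2, 14, 4, 3, 6, 7, 8, 9, 10, 5, 13, 11, 15, 12]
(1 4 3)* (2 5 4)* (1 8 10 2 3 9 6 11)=(1 3 8 10 2 5 4 9 6 11)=[0, 3, 5, 8, 9, 4, 11, 7, 10, 6, 2, 1]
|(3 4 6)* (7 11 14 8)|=12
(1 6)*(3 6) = (1 3 6) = [0, 3, 2, 6, 4, 5, 1]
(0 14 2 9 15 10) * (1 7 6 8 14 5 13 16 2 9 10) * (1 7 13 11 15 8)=(0 5 11 15 7 6 1 13 16 2 10)(8 14 9)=[5, 13, 10, 3, 4, 11, 1, 6, 14, 8, 0, 15, 12, 16, 9, 7, 2]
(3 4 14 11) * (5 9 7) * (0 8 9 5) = (0 8 9 7)(3 4 14 11) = [8, 1, 2, 4, 14, 5, 6, 0, 9, 7, 10, 3, 12, 13, 11]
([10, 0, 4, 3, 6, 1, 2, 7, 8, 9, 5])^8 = [0, 1, 6, 3, 2, 5, 4, 7, 8, 9, 10]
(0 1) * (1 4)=(0 4 1)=[4, 0, 2, 3, 1]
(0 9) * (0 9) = (9) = [0, 1, 2, 3, 4, 5, 6, 7, 8, 9]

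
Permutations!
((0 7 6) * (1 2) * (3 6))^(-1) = (0 6 3 7)(1 2)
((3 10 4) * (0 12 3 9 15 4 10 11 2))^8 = (0 11 12 2 3)(4 15 9)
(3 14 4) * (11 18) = (3 14 4)(11 18) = [0, 1, 2, 14, 3, 5, 6, 7, 8, 9, 10, 18, 12, 13, 4, 15, 16, 17, 11]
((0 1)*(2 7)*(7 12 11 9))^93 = ((0 1)(2 12 11 9 7))^93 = (0 1)(2 9 12 7 11)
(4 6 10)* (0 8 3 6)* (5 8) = [5, 1, 2, 6, 0, 8, 10, 7, 3, 9, 4] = (0 5 8 3 6 10 4)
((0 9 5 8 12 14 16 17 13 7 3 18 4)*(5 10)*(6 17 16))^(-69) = (0 9 10 5 8 12 14 6 17 13 7 3 18 4)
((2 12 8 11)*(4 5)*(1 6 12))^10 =(1 11 12)(2 8 6)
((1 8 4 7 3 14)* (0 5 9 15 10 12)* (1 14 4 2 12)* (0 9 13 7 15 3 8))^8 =(0 3 7 10 12 5 4 8 1 9 13 15 2)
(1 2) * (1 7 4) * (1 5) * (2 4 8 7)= (1 4 5)(7 8)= [0, 4, 2, 3, 5, 1, 6, 8, 7]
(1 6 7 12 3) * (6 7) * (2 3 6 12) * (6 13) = (1 7 2 3)(6 12 13) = [0, 7, 3, 1, 4, 5, 12, 2, 8, 9, 10, 11, 13, 6]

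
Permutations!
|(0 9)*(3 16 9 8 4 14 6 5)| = |(0 8 4 14 6 5 3 16 9)| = 9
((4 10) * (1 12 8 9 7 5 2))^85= ((1 12 8 9 7 5 2)(4 10))^85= (1 12 8 9 7 5 2)(4 10)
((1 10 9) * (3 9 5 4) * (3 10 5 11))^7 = ((1 5 4 10 11 3 9))^7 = (11)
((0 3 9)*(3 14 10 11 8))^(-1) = ((0 14 10 11 8 3 9))^(-1) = (0 9 3 8 11 10 14)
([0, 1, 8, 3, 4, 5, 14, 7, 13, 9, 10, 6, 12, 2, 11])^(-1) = (2 13 8)(6 11 14)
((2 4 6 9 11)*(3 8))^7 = (2 6 11 4 9)(3 8)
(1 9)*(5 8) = [0, 9, 2, 3, 4, 8, 6, 7, 5, 1] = (1 9)(5 8)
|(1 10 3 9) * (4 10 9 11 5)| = |(1 9)(3 11 5 4 10)| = 10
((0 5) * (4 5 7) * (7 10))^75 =(10)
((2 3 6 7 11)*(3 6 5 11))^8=(2 7 5)(3 11 6)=((2 6 7 3 5 11))^8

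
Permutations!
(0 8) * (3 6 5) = [8, 1, 2, 6, 4, 3, 5, 7, 0] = (0 8)(3 6 5)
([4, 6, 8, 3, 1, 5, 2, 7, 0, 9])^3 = [6, 8, 4, 3, 2, 5, 0, 7, 1, 9]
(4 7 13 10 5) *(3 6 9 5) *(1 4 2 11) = (1 4 7 13 10 3 6 9 5 2 11) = [0, 4, 11, 6, 7, 2, 9, 13, 8, 5, 3, 1, 12, 10]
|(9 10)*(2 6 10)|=|(2 6 10 9)|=4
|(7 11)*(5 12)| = 2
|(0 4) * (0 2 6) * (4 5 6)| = 6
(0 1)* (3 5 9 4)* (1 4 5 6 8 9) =(0 4 3 6 8 9 5 1) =[4, 0, 2, 6, 3, 1, 8, 7, 9, 5]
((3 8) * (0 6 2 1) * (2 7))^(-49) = (0 6 7 2 1)(3 8)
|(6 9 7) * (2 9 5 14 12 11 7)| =|(2 9)(5 14 12 11 7 6)| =6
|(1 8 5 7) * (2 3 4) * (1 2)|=|(1 8 5 7 2 3 4)|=7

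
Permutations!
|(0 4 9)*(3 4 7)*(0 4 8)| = |(0 7 3 8)(4 9)| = 4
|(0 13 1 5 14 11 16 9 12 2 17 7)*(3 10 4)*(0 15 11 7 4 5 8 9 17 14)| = 17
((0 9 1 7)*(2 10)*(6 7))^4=((0 9 1 6 7)(2 10))^4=(10)(0 7 6 1 9)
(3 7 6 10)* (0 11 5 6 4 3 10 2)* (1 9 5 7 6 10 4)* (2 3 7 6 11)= [2, 9, 0, 11, 7, 10, 3, 1, 8, 5, 4, 6]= (0 2)(1 9 5 10 4 7)(3 11 6)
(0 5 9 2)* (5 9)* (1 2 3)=(0 9 3 1 2)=[9, 2, 0, 1, 4, 5, 6, 7, 8, 3]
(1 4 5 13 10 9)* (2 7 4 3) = (1 3 2 7 4 5 13 10 9) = [0, 3, 7, 2, 5, 13, 6, 4, 8, 1, 9, 11, 12, 10]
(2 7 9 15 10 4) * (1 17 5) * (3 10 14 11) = (1 17 5)(2 7 9 15 14 11 3 10 4) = [0, 17, 7, 10, 2, 1, 6, 9, 8, 15, 4, 3, 12, 13, 11, 14, 16, 5]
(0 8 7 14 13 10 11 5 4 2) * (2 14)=[8, 1, 0, 3, 14, 4, 6, 2, 7, 9, 11, 5, 12, 10, 13]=(0 8 7 2)(4 14 13 10 11 5)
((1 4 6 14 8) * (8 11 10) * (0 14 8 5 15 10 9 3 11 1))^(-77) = ((0 14 1 4 6 8)(3 11 9)(5 15 10))^(-77) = (0 14 1 4 6 8)(3 11 9)(5 15 10)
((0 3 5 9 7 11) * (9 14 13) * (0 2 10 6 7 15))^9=((0 3 5 14 13 9 15)(2 10 6 7 11))^9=(0 5 13 15 3 14 9)(2 11 7 6 10)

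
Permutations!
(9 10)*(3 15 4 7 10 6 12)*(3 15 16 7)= [0, 1, 2, 16, 3, 5, 12, 10, 8, 6, 9, 11, 15, 13, 14, 4, 7]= (3 16 7 10 9 6 12 15 4)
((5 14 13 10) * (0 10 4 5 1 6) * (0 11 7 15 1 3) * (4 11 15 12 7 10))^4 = ((0 4 5 14 13 11 10 3)(1 6 15)(7 12))^4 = (0 13)(1 6 15)(3 14)(4 11)(5 10)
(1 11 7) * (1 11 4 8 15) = (1 4 8 15)(7 11) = [0, 4, 2, 3, 8, 5, 6, 11, 15, 9, 10, 7, 12, 13, 14, 1]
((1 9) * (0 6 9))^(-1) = (0 1 9 6)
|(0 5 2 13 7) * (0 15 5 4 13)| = 7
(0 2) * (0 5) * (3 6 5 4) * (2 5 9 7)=(0 5)(2 4 3 6 9 7)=[5, 1, 4, 6, 3, 0, 9, 2, 8, 7]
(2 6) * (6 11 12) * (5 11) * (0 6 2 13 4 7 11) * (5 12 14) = (0 6 13 4 7 11 14 5)(2 12) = [6, 1, 12, 3, 7, 0, 13, 11, 8, 9, 10, 14, 2, 4, 5]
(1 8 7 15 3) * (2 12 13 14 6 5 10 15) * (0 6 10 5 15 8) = (0 6 15 3 1)(2 12 13 14 10 8 7) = [6, 0, 12, 1, 4, 5, 15, 2, 7, 9, 8, 11, 13, 14, 10, 3]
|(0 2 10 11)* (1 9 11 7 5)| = |(0 2 10 7 5 1 9 11)| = 8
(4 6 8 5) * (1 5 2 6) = [0, 5, 6, 3, 1, 4, 8, 7, 2] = (1 5 4)(2 6 8)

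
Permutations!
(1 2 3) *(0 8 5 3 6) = [8, 2, 6, 1, 4, 3, 0, 7, 5] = (0 8 5 3 1 2 6)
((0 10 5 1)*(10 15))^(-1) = (0 1 5 10 15)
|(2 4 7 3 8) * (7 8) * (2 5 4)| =6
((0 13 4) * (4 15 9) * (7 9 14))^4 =(0 7 13 9 15 4 14)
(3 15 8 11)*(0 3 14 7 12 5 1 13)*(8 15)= (15)(0 3 8 11 14 7 12 5 1 13)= [3, 13, 2, 8, 4, 1, 6, 12, 11, 9, 10, 14, 5, 0, 7, 15]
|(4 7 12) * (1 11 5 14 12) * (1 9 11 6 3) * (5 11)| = 6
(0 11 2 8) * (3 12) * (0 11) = (2 8 11)(3 12) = [0, 1, 8, 12, 4, 5, 6, 7, 11, 9, 10, 2, 3]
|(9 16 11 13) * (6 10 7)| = 12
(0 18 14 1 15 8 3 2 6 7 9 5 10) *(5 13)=(0 18 14 1 15 8 3 2 6 7 9 13 5 10)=[18, 15, 6, 2, 4, 10, 7, 9, 3, 13, 0, 11, 12, 5, 1, 8, 16, 17, 14]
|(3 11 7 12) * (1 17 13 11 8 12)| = |(1 17 13 11 7)(3 8 12)| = 15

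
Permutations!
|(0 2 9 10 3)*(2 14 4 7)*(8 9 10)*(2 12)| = 8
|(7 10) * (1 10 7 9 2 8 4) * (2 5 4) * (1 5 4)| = |(1 10 9 4 5)(2 8)| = 10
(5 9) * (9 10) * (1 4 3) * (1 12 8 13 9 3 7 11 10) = (1 4 7 11 10 3 12 8 13 9 5) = [0, 4, 2, 12, 7, 1, 6, 11, 13, 5, 3, 10, 8, 9]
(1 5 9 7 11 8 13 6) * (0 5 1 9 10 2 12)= (0 5 10 2 12)(6 9 7 11 8 13)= [5, 1, 12, 3, 4, 10, 9, 11, 13, 7, 2, 8, 0, 6]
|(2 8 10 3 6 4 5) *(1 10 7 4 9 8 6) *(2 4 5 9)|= 30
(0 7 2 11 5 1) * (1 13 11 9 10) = (0 7 2 9 10 1)(5 13 11) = [7, 0, 9, 3, 4, 13, 6, 2, 8, 10, 1, 5, 12, 11]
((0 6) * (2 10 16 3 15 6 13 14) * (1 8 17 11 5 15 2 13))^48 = ((0 1 8 17 11 5 15 6)(2 10 16 3)(13 14))^48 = (17)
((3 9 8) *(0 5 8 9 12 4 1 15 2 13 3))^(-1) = ((0 5 8)(1 15 2 13 3 12 4))^(-1) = (0 8 5)(1 4 12 3 13 2 15)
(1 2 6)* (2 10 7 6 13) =(1 10 7 6)(2 13) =[0, 10, 13, 3, 4, 5, 1, 6, 8, 9, 7, 11, 12, 2]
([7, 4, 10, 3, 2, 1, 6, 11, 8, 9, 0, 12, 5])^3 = (0 12 4)(1 10 11)(2 7 5)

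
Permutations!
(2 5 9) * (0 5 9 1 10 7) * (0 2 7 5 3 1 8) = [3, 10, 9, 1, 4, 8, 6, 2, 0, 7, 5] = (0 3 1 10 5 8)(2 9 7)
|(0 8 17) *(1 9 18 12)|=12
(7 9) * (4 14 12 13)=(4 14 12 13)(7 9)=[0, 1, 2, 3, 14, 5, 6, 9, 8, 7, 10, 11, 13, 4, 12]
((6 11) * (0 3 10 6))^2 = (0 10 11 3 6)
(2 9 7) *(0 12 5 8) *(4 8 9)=[12, 1, 4, 3, 8, 9, 6, 2, 0, 7, 10, 11, 5]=(0 12 5 9 7 2 4 8)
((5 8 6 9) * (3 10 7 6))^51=(3 7 9 8 10 6 5)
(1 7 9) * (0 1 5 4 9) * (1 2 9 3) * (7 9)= (0 2 7)(1 9 5 4 3)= [2, 9, 7, 1, 3, 4, 6, 0, 8, 5]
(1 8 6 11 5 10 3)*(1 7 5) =(1 8 6 11)(3 7 5 10) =[0, 8, 2, 7, 4, 10, 11, 5, 6, 9, 3, 1]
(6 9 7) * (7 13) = (6 9 13 7) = [0, 1, 2, 3, 4, 5, 9, 6, 8, 13, 10, 11, 12, 7]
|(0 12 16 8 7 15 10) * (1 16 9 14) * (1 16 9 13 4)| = |(0 12 13 4 1 9 14 16 8 7 15 10)| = 12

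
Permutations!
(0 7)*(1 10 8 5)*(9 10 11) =(0 7)(1 11 9 10 8 5) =[7, 11, 2, 3, 4, 1, 6, 0, 5, 10, 8, 9]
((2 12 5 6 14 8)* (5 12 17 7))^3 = (2 5 8 7 14 17 6)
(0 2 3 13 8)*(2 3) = [3, 1, 2, 13, 4, 5, 6, 7, 0, 9, 10, 11, 12, 8] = (0 3 13 8)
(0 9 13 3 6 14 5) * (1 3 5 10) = [9, 3, 2, 6, 4, 0, 14, 7, 8, 13, 1, 11, 12, 5, 10] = (0 9 13 5)(1 3 6 14 10)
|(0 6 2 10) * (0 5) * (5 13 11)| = 7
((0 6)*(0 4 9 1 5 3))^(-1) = (0 3 5 1 9 4 6)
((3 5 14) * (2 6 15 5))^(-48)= (15)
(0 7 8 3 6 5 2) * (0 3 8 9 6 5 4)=(0 7 9 6 4)(2 3 5)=[7, 1, 3, 5, 0, 2, 4, 9, 8, 6]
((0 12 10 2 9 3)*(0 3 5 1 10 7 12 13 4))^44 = (0 4 13)(1 5 9 2 10)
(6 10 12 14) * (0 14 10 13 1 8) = [14, 8, 2, 3, 4, 5, 13, 7, 0, 9, 12, 11, 10, 1, 6] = (0 14 6 13 1 8)(10 12)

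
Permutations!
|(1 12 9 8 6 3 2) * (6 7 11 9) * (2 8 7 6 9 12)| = |(1 2)(3 8 6)(7 11 12 9)| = 12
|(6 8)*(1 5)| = |(1 5)(6 8)| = 2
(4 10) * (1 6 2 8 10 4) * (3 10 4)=(1 6 2 8 4 3 10)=[0, 6, 8, 10, 3, 5, 2, 7, 4, 9, 1]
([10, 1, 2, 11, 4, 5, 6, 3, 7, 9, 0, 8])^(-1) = [10, 1, 2, 7, 4, 5, 6, 8, 11, 9, 0, 3]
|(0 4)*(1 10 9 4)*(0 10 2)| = 3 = |(0 1 2)(4 10 9)|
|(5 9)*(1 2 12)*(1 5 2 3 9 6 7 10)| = |(1 3 9 2 12 5 6 7 10)| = 9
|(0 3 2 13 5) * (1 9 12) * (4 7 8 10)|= |(0 3 2 13 5)(1 9 12)(4 7 8 10)|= 60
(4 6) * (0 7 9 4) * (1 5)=[7, 5, 2, 3, 6, 1, 0, 9, 8, 4]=(0 7 9 4 6)(1 5)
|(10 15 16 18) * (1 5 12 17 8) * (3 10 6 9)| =35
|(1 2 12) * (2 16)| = |(1 16 2 12)| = 4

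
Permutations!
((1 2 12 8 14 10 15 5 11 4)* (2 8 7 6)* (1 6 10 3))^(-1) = ((1 8 14 3)(2 12 7 10 15 5 11 4 6))^(-1) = (1 3 14 8)(2 6 4 11 5 15 10 7 12)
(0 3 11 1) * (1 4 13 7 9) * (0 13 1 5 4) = (0 3 11)(1 13 7 9 5 4) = [3, 13, 2, 11, 1, 4, 6, 9, 8, 5, 10, 0, 12, 7]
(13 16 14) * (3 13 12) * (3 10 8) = (3 13 16 14 12 10 8) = [0, 1, 2, 13, 4, 5, 6, 7, 3, 9, 8, 11, 10, 16, 12, 15, 14]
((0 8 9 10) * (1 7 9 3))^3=((0 8 3 1 7 9 10))^3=(0 1 10 3 9 8 7)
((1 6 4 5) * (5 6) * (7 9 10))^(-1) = (1 5)(4 6)(7 10 9)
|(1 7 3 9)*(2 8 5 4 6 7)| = 9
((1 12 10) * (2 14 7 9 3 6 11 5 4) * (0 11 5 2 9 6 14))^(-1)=((0 11 2)(1 12 10)(3 14 7 6 5 4 9))^(-1)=(0 2 11)(1 10 12)(3 9 4 5 6 7 14)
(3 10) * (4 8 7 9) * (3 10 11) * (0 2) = [2, 1, 0, 11, 8, 5, 6, 9, 7, 4, 10, 3] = (0 2)(3 11)(4 8 7 9)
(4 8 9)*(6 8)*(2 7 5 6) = (2 7 5 6 8 9 4) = [0, 1, 7, 3, 2, 6, 8, 5, 9, 4]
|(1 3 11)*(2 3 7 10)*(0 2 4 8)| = |(0 2 3 11 1 7 10 4 8)| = 9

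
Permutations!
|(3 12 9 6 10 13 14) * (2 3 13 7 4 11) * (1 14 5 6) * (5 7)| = 30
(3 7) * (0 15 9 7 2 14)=[15, 1, 14, 2, 4, 5, 6, 3, 8, 7, 10, 11, 12, 13, 0, 9]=(0 15 9 7 3 2 14)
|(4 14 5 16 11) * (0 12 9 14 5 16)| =|(0 12 9 14 16 11 4 5)| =8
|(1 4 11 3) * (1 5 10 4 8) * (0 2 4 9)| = |(0 2 4 11 3 5 10 9)(1 8)| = 8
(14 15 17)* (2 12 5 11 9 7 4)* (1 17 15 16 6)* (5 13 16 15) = (1 17 14 15 5 11 9 7 4 2 12 13 16 6) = [0, 17, 12, 3, 2, 11, 1, 4, 8, 7, 10, 9, 13, 16, 15, 5, 6, 14]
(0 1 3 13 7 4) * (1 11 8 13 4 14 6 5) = (0 11 8 13 7 14 6 5 1 3 4) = [11, 3, 2, 4, 0, 1, 5, 14, 13, 9, 10, 8, 12, 7, 6]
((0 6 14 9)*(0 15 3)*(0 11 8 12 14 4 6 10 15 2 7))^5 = ((0 10 15 3 11 8 12 14 9 2 7)(4 6))^5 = (0 8 7 11 2 3 9 15 14 10 12)(4 6)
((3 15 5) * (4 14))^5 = (3 5 15)(4 14)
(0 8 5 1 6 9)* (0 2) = (0 8 5 1 6 9 2) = [8, 6, 0, 3, 4, 1, 9, 7, 5, 2]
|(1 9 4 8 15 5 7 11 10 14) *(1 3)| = |(1 9 4 8 15 5 7 11 10 14 3)| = 11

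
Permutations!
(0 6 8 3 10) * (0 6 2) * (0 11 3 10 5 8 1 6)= (0 2 11 3 5 8 10)(1 6)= [2, 6, 11, 5, 4, 8, 1, 7, 10, 9, 0, 3]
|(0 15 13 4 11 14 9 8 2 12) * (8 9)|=9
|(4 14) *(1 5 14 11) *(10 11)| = 6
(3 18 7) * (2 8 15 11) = (2 8 15 11)(3 18 7) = [0, 1, 8, 18, 4, 5, 6, 3, 15, 9, 10, 2, 12, 13, 14, 11, 16, 17, 7]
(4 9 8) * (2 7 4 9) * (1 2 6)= (1 2 7 4 6)(8 9)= [0, 2, 7, 3, 6, 5, 1, 4, 9, 8]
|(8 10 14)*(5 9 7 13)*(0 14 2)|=20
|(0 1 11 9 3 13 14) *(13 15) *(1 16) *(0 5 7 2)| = 12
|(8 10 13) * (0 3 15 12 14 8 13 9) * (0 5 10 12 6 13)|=|(0 3 15 6 13)(5 10 9)(8 12 14)|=15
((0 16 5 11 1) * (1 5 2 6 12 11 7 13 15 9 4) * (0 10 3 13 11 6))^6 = ((0 16 2)(1 10 3 13 15 9 4)(5 7 11)(6 12))^6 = (16)(1 4 9 15 13 3 10)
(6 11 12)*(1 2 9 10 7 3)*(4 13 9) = (1 2 4 13 9 10 7 3)(6 11 12) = [0, 2, 4, 1, 13, 5, 11, 3, 8, 10, 7, 12, 6, 9]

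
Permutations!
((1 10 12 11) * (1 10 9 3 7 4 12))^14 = (1 11 4 3)(7 9 10 12)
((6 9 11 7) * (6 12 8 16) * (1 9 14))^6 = (1 16 7)(6 12 9)(8 11 14)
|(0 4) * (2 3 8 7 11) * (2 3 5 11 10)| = 14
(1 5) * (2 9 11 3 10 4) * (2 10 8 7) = [0, 5, 9, 8, 10, 1, 6, 2, 7, 11, 4, 3] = (1 5)(2 9 11 3 8 7)(4 10)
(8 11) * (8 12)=(8 11 12)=[0, 1, 2, 3, 4, 5, 6, 7, 11, 9, 10, 12, 8]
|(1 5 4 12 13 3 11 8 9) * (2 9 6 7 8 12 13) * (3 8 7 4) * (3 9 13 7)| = 9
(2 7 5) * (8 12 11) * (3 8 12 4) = (2 7 5)(3 8 4)(11 12) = [0, 1, 7, 8, 3, 2, 6, 5, 4, 9, 10, 12, 11]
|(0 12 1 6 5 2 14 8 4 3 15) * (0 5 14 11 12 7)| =|(0 7)(1 6 14 8 4 3 15 5 2 11 12)| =22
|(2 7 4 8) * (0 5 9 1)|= 4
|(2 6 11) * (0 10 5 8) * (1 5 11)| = 8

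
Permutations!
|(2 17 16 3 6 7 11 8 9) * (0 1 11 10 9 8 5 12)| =40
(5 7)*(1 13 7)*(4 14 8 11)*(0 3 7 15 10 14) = (0 3 7 5 1 13 15 10 14 8 11 4) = [3, 13, 2, 7, 0, 1, 6, 5, 11, 9, 14, 4, 12, 15, 8, 10]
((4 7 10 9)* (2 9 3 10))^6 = (10)(2 4)(7 9)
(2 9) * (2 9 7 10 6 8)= [0, 1, 7, 3, 4, 5, 8, 10, 2, 9, 6]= (2 7 10 6 8)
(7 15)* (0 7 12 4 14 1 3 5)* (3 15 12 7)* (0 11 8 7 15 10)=(15)(0 3 5 11 8 7 12 4 14 1 10)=[3, 10, 2, 5, 14, 11, 6, 12, 7, 9, 0, 8, 4, 13, 1, 15]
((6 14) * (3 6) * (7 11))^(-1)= (3 14 6)(7 11)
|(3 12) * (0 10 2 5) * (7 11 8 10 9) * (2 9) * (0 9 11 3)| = 21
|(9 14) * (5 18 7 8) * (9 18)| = 6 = |(5 9 14 18 7 8)|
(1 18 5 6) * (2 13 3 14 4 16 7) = (1 18 5 6)(2 13 3 14 4 16 7) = [0, 18, 13, 14, 16, 6, 1, 2, 8, 9, 10, 11, 12, 3, 4, 15, 7, 17, 5]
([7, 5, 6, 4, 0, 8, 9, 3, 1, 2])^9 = (9)(0 7 3 4)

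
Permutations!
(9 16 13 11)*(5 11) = (5 11 9 16 13) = [0, 1, 2, 3, 4, 11, 6, 7, 8, 16, 10, 9, 12, 5, 14, 15, 13]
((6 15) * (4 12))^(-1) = (4 12)(6 15) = ((4 12)(6 15))^(-1)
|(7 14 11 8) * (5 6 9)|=|(5 6 9)(7 14 11 8)|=12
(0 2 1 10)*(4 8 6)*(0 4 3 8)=(0 2 1 10 4)(3 8 6)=[2, 10, 1, 8, 0, 5, 3, 7, 6, 9, 4]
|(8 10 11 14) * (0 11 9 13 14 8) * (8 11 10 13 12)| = 7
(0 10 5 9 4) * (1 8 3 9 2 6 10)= (0 1 8 3 9 4)(2 6 10 5)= [1, 8, 6, 9, 0, 2, 10, 7, 3, 4, 5]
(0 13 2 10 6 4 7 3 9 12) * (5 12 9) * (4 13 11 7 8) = (0 11 7 3 5 12)(2 10 6 13)(4 8) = [11, 1, 10, 5, 8, 12, 13, 3, 4, 9, 6, 7, 0, 2]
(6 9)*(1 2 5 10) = (1 2 5 10)(6 9) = [0, 2, 5, 3, 4, 10, 9, 7, 8, 6, 1]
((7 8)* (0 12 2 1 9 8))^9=(0 2 9 7 12 1 8)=((0 12 2 1 9 8 7))^9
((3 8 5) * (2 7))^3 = (8)(2 7)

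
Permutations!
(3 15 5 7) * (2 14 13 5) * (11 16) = (2 14 13 5 7 3 15)(11 16) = [0, 1, 14, 15, 4, 7, 6, 3, 8, 9, 10, 16, 12, 5, 13, 2, 11]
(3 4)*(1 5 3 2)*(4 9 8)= [0, 5, 1, 9, 2, 3, 6, 7, 4, 8]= (1 5 3 9 8 4 2)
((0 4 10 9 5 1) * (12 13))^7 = ((0 4 10 9 5 1)(12 13))^7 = (0 4 10 9 5 1)(12 13)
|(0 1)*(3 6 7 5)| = |(0 1)(3 6 7 5)| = 4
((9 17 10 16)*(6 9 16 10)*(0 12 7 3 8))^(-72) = ((0 12 7 3 8)(6 9 17))^(-72) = (17)(0 3 12 8 7)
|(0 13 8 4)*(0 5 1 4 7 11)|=|(0 13 8 7 11)(1 4 5)|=15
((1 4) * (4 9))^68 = (1 4 9)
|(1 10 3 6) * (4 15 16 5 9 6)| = |(1 10 3 4 15 16 5 9 6)| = 9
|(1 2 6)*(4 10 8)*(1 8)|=6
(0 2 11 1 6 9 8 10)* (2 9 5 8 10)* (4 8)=(0 9 10)(1 6 5 4 8 2 11)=[9, 6, 11, 3, 8, 4, 5, 7, 2, 10, 0, 1]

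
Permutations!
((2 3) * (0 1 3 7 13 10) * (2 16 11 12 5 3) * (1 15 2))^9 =((0 15 2 7 13 10)(3 16 11 12 5))^9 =(0 7)(2 10)(3 5 12 11 16)(13 15)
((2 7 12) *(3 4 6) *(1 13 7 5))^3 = ((1 13 7 12 2 5)(3 4 6))^3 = (1 12)(2 13)(5 7)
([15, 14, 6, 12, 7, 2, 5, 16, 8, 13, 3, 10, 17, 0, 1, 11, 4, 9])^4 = [3, 1, 6, 13, 7, 2, 5, 16, 8, 11, 9, 17, 0, 10, 14, 12, 4, 15]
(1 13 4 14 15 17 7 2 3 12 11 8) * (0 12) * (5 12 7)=[7, 13, 3, 0, 14, 12, 6, 2, 1, 9, 10, 8, 11, 4, 15, 17, 16, 5]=(0 7 2 3)(1 13 4 14 15 17 5 12 11 8)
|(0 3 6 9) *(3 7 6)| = |(0 7 6 9)| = 4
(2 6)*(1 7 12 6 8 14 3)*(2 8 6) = (1 7 12 2 6 8 14 3) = [0, 7, 6, 1, 4, 5, 8, 12, 14, 9, 10, 11, 2, 13, 3]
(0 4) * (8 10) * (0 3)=(0 4 3)(8 10)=[4, 1, 2, 0, 3, 5, 6, 7, 10, 9, 8]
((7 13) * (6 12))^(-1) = (6 12)(7 13)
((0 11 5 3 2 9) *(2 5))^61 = ((0 11 2 9)(3 5))^61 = (0 11 2 9)(3 5)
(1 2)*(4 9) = (1 2)(4 9) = [0, 2, 1, 3, 9, 5, 6, 7, 8, 4]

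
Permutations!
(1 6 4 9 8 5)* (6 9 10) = (1 9 8 5)(4 10 6) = [0, 9, 2, 3, 10, 1, 4, 7, 5, 8, 6]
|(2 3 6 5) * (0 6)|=5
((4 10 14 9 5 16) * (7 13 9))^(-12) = ((4 10 14 7 13 9 5 16))^(-12) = (4 13)(5 14)(7 16)(9 10)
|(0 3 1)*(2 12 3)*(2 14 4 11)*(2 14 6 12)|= 15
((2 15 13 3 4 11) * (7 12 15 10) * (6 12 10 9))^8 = (2 11 4 3 13 15 12 6 9) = ((2 9 6 12 15 13 3 4 11)(7 10))^8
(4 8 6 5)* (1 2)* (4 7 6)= (1 2)(4 8)(5 7 6)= [0, 2, 1, 3, 8, 7, 5, 6, 4]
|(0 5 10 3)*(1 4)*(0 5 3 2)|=|(0 3 5 10 2)(1 4)|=10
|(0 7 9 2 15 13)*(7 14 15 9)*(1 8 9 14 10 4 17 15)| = 30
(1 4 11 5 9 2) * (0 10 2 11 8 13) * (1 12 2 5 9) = [10, 4, 12, 3, 8, 1, 6, 7, 13, 11, 5, 9, 2, 0] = (0 10 5 1 4 8 13)(2 12)(9 11)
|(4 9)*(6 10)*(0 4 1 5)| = 10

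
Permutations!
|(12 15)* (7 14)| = 2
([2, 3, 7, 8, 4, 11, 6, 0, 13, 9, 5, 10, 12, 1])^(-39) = (1 3 8 13)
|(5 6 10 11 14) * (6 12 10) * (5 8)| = 6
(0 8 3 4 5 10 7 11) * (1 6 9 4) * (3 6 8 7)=(0 7 11)(1 8 6 9 4 5 10 3)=[7, 8, 2, 1, 5, 10, 9, 11, 6, 4, 3, 0]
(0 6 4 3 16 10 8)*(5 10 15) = (0 6 4 3 16 15 5 10 8) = [6, 1, 2, 16, 3, 10, 4, 7, 0, 9, 8, 11, 12, 13, 14, 5, 15]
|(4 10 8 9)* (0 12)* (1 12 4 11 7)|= |(0 4 10 8 9 11 7 1 12)|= 9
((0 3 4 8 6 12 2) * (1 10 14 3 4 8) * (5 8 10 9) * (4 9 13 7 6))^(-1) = (0 2 12 6 7 13 1 4 8 5 9)(3 14 10)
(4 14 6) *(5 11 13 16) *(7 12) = (4 14 6)(5 11 13 16)(7 12) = [0, 1, 2, 3, 14, 11, 4, 12, 8, 9, 10, 13, 7, 16, 6, 15, 5]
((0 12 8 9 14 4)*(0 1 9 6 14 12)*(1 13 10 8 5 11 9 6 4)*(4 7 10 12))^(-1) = ((1 6 14)(4 13 12 5 11 9)(7 10 8))^(-1) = (1 14 6)(4 9 11 5 12 13)(7 8 10)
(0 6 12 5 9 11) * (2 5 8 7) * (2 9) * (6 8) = (0 8 7 9 11)(2 5)(6 12) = [8, 1, 5, 3, 4, 2, 12, 9, 7, 11, 10, 0, 6]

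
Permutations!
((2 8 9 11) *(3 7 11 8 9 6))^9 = (2 8 3 11 9 6 7)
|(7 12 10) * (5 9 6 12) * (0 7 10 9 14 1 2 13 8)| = |(0 7 5 14 1 2 13 8)(6 12 9)| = 24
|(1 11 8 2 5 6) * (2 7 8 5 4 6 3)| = |(1 11 5 3 2 4 6)(7 8)| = 14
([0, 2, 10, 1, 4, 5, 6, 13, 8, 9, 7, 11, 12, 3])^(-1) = [0, 3, 1, 13, 4, 5, 6, 10, 8, 9, 2, 11, 12, 7]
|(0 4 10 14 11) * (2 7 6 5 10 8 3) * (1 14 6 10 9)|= 13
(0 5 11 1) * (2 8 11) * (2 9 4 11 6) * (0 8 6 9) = [5, 8, 6, 3, 11, 0, 2, 7, 9, 4, 10, 1] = (0 5)(1 8 9 4 11)(2 6)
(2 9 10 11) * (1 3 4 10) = [0, 3, 9, 4, 10, 5, 6, 7, 8, 1, 11, 2] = (1 3 4 10 11 2 9)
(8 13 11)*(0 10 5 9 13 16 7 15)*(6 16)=(0 10 5 9 13 11 8 6 16 7 15)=[10, 1, 2, 3, 4, 9, 16, 15, 6, 13, 5, 8, 12, 11, 14, 0, 7]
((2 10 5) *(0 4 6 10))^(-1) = (0 2 5 10 6 4)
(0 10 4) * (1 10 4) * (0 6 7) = [4, 10, 2, 3, 6, 5, 7, 0, 8, 9, 1] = (0 4 6 7)(1 10)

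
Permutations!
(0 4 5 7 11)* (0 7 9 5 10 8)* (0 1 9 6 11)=[4, 9, 2, 3, 10, 6, 11, 0, 1, 5, 8, 7]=(0 4 10 8 1 9 5 6 11 7)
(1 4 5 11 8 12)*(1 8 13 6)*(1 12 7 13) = (1 4 5 11)(6 12 8 7 13) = [0, 4, 2, 3, 5, 11, 12, 13, 7, 9, 10, 1, 8, 6]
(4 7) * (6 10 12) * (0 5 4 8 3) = (0 5 4 7 8 3)(6 10 12) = [5, 1, 2, 0, 7, 4, 10, 8, 3, 9, 12, 11, 6]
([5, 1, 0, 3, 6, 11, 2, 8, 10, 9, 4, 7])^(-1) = (0 2 6 4 10 8 7 11 5)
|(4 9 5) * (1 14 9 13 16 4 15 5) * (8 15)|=3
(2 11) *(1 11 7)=(1 11 2 7)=[0, 11, 7, 3, 4, 5, 6, 1, 8, 9, 10, 2]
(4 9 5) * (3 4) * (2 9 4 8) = (2 9 5 3 8) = [0, 1, 9, 8, 4, 3, 6, 7, 2, 5]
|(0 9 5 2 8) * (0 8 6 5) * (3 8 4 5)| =|(0 9)(2 6 3 8 4 5)| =6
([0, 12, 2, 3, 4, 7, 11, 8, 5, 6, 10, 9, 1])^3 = [0, 12, 2, 3, 4, 5, 6, 7, 8, 9, 10, 11, 1]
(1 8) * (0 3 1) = (0 3 1 8) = [3, 8, 2, 1, 4, 5, 6, 7, 0]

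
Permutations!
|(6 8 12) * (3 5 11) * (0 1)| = 6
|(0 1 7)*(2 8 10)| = |(0 1 7)(2 8 10)| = 3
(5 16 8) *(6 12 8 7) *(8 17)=(5 16 7 6 12 17 8)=[0, 1, 2, 3, 4, 16, 12, 6, 5, 9, 10, 11, 17, 13, 14, 15, 7, 8]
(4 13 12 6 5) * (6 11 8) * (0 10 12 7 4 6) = [10, 1, 2, 3, 13, 6, 5, 4, 0, 9, 12, 8, 11, 7] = (0 10 12 11 8)(4 13 7)(5 6)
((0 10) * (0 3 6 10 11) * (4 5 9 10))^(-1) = (0 11)(3 10 9 5 4 6)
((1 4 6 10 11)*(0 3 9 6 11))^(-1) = (0 10 6 9 3)(1 11 4)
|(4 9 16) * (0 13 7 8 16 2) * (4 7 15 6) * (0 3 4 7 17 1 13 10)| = |(0 10)(1 13 15 6 7 8 16 17)(2 3 4 9)| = 8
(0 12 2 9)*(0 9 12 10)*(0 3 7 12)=(0 10 3 7 12 2)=[10, 1, 0, 7, 4, 5, 6, 12, 8, 9, 3, 11, 2]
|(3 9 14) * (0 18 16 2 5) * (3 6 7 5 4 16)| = 24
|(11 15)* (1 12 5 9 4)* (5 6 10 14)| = 8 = |(1 12 6 10 14 5 9 4)(11 15)|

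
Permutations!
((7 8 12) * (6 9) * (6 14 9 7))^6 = (14)(6 8)(7 12)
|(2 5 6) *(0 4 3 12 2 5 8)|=6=|(0 4 3 12 2 8)(5 6)|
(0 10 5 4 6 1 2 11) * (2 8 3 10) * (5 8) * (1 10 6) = (0 2 11)(1 5 4)(3 6 10 8) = [2, 5, 11, 6, 1, 4, 10, 7, 3, 9, 8, 0]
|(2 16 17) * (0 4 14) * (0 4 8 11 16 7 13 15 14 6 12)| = 13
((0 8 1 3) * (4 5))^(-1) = (0 3 1 8)(4 5)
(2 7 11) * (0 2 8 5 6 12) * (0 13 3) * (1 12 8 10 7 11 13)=(0 2 11 10 7 13 3)(1 12)(5 6 8)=[2, 12, 11, 0, 4, 6, 8, 13, 5, 9, 7, 10, 1, 3]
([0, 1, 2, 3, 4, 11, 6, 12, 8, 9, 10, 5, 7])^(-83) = (5 11)(7 12)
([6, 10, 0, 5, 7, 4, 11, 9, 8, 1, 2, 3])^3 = [3, 0, 11, 7, 1, 9, 5, 10, 8, 2, 6, 4]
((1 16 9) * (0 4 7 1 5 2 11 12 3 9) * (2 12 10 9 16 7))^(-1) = ((0 4 2 11 10 9 5 12 3 16)(1 7))^(-1) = (0 16 3 12 5 9 10 11 2 4)(1 7)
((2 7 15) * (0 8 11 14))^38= (0 11)(2 15 7)(8 14)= ((0 8 11 14)(2 7 15))^38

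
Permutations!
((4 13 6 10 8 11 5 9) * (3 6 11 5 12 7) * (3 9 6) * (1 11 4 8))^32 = (13)(1 8 11 5 12 6 7 10 9)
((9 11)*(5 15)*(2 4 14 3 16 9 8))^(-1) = (2 8 11 9 16 3 14 4)(5 15)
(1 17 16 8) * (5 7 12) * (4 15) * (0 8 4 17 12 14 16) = (0 8 1 12 5 7 14 16 4 15 17) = [8, 12, 2, 3, 15, 7, 6, 14, 1, 9, 10, 11, 5, 13, 16, 17, 4, 0]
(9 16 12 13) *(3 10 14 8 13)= (3 10 14 8 13 9 16 12)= [0, 1, 2, 10, 4, 5, 6, 7, 13, 16, 14, 11, 3, 9, 8, 15, 12]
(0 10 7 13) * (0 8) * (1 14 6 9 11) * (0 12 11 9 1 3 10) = (1 14 6)(3 10 7 13 8 12 11) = [0, 14, 2, 10, 4, 5, 1, 13, 12, 9, 7, 3, 11, 8, 6]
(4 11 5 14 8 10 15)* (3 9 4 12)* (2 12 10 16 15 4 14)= (2 12 3 9 14 8 16 15 10 4 11 5)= [0, 1, 12, 9, 11, 2, 6, 7, 16, 14, 4, 5, 3, 13, 8, 10, 15]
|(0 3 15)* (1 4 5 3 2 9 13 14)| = 10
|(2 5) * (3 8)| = 2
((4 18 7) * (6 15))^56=(4 7 18)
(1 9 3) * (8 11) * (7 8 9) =(1 7 8 11 9 3) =[0, 7, 2, 1, 4, 5, 6, 8, 11, 3, 10, 9]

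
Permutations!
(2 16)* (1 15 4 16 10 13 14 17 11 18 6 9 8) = (1 15 4 16 2 10 13 14 17 11 18 6 9 8) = [0, 15, 10, 3, 16, 5, 9, 7, 1, 8, 13, 18, 12, 14, 17, 4, 2, 11, 6]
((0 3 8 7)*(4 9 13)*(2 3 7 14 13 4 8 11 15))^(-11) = ((0 7)(2 3 11 15)(4 9)(8 14 13))^(-11) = (0 7)(2 3 11 15)(4 9)(8 14 13)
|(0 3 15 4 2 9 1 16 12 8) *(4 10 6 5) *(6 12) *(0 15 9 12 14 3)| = |(1 16 6 5 4 2 12 8 15 10 14 3 9)| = 13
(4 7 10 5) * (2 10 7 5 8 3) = (2 10 8 3)(4 5) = [0, 1, 10, 2, 5, 4, 6, 7, 3, 9, 8]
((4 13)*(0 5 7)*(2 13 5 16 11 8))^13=(0 2 7 8 5 11 4 16 13)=((0 16 11 8 2 13 4 5 7))^13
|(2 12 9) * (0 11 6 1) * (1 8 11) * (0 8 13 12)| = |(0 1 8 11 6 13 12 9 2)| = 9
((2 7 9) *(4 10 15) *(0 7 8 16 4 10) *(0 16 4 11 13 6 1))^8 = ((0 7 9 2 8 4 16 11 13 6 1)(10 15))^8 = (0 13 4 9 1 11 8 7 6 16 2)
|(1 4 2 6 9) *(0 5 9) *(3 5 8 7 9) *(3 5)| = |(0 8 7 9 1 4 2 6)| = 8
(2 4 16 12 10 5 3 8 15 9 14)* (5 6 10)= [0, 1, 4, 8, 16, 3, 10, 7, 15, 14, 6, 11, 5, 13, 2, 9, 12]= (2 4 16 12 5 3 8 15 9 14)(6 10)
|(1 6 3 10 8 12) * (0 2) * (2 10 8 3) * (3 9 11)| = |(0 10 9 11 3 8 12 1 6 2)| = 10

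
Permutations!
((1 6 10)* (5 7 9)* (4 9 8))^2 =((1 6 10)(4 9 5 7 8))^2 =(1 10 6)(4 5 8 9 7)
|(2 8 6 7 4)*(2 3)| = 6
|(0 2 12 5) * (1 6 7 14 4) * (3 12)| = 5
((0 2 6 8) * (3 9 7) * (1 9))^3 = (0 8 6 2)(1 3 7 9)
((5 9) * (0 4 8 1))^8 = ((0 4 8 1)(5 9))^8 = (9)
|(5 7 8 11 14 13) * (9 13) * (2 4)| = |(2 4)(5 7 8 11 14 9 13)| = 14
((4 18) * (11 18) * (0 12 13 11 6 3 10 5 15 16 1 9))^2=(0 13 18 6 10 15 1)(3 5 16 9 12 11 4)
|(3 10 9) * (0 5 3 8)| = |(0 5 3 10 9 8)| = 6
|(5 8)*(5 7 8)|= 2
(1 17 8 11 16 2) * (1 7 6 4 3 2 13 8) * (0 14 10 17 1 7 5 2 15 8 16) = [14, 1, 5, 15, 3, 2, 4, 6, 11, 9, 17, 0, 12, 16, 10, 8, 13, 7] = (0 14 10 17 7 6 4 3 15 8 11)(2 5)(13 16)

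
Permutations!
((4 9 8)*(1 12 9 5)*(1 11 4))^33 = ((1 12 9 8)(4 5 11))^33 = (1 12 9 8)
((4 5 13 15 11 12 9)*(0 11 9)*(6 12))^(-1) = (0 12 6 11)(4 9 15 13 5) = ((0 11 6 12)(4 5 13 15 9))^(-1)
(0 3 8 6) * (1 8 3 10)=(0 10 1 8 6)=[10, 8, 2, 3, 4, 5, 0, 7, 6, 9, 1]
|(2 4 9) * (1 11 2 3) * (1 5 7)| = 8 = |(1 11 2 4 9 3 5 7)|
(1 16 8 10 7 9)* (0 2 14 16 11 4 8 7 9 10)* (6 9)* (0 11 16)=(0 2 14)(1 16 7 10 6 9)(4 8 11)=[2, 16, 14, 3, 8, 5, 9, 10, 11, 1, 6, 4, 12, 13, 0, 15, 7]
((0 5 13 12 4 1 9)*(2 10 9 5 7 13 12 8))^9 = ((0 7 13 8 2 10 9)(1 5 12 4))^9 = (0 13 2 9 7 8 10)(1 5 12 4)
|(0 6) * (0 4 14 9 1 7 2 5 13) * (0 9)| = 12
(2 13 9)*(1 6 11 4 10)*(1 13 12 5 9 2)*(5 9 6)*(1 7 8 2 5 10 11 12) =[0, 10, 1, 3, 11, 6, 12, 8, 2, 7, 13, 4, 9, 5] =(1 10 13 5 6 12 9 7 8 2)(4 11)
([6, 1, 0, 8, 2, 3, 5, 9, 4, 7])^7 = [0, 1, 2, 3, 4, 5, 6, 9, 8, 7]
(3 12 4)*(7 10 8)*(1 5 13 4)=[0, 5, 2, 12, 3, 13, 6, 10, 7, 9, 8, 11, 1, 4]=(1 5 13 4 3 12)(7 10 8)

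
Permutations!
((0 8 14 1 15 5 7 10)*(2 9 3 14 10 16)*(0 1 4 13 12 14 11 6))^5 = ((0 8 10 1 15 5 7 16 2 9 3 11 6)(4 13 12 14))^5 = (0 5 3 10 16 6 15 9 8 7 11 1 2)(4 13 12 14)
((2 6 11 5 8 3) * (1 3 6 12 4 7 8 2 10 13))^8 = (13)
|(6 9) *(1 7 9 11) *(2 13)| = 10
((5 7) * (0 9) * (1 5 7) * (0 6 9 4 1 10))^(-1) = ((0 4 1 5 10)(6 9))^(-1) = (0 10 5 1 4)(6 9)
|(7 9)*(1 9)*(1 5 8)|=5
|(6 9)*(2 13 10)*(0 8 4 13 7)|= |(0 8 4 13 10 2 7)(6 9)|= 14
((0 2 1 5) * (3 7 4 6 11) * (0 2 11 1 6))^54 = ((0 11 3 7 4)(1 5 2 6))^54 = (0 4 7 3 11)(1 2)(5 6)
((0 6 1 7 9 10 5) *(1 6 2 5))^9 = ((0 2 5)(1 7 9 10))^9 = (1 7 9 10)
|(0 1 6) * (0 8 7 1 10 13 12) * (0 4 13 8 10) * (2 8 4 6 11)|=|(1 11 2 8 7)(4 13 12 6 10)|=5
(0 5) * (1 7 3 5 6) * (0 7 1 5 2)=(0 6 5 7 3 2)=[6, 1, 0, 2, 4, 7, 5, 3]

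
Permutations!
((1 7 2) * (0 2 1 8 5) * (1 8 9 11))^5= ((0 2 9 11 1 7 8 5))^5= (0 7 9 5 1 2 8 11)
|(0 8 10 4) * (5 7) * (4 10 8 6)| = |(10)(0 6 4)(5 7)| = 6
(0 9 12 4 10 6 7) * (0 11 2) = (0 9 12 4 10 6 7 11 2) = [9, 1, 0, 3, 10, 5, 7, 11, 8, 12, 6, 2, 4]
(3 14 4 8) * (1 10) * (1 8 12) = (1 10 8 3 14 4 12) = [0, 10, 2, 14, 12, 5, 6, 7, 3, 9, 8, 11, 1, 13, 4]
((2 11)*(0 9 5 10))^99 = ((0 9 5 10)(2 11))^99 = (0 10 5 9)(2 11)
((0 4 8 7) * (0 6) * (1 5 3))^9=(0 6 7 8 4)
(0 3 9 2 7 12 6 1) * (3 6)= (0 6 1)(2 7 12 3 9)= [6, 0, 7, 9, 4, 5, 1, 12, 8, 2, 10, 11, 3]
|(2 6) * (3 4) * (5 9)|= |(2 6)(3 4)(5 9)|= 2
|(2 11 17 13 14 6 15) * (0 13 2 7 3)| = |(0 13 14 6 15 7 3)(2 11 17)| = 21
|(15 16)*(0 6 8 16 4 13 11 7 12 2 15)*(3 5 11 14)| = |(0 6 8 16)(2 15 4 13 14 3 5 11 7 12)| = 20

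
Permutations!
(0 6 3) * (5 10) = [6, 1, 2, 0, 4, 10, 3, 7, 8, 9, 5] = (0 6 3)(5 10)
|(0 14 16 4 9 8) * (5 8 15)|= 8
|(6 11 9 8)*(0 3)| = 4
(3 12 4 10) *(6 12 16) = (3 16 6 12 4 10) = [0, 1, 2, 16, 10, 5, 12, 7, 8, 9, 3, 11, 4, 13, 14, 15, 6]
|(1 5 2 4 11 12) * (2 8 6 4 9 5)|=|(1 2 9 5 8 6 4 11 12)|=9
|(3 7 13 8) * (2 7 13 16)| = 3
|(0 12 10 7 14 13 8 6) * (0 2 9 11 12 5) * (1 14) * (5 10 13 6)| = 13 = |(0 10 7 1 14 6 2 9 11 12 13 8 5)|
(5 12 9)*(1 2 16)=(1 2 16)(5 12 9)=[0, 2, 16, 3, 4, 12, 6, 7, 8, 5, 10, 11, 9, 13, 14, 15, 1]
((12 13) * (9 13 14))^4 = ((9 13 12 14))^4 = (14)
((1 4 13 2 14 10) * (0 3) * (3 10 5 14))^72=((0 10 1 4 13 2 3)(5 14))^72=(14)(0 1 13 3 10 4 2)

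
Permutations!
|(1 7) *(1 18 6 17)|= 5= |(1 7 18 6 17)|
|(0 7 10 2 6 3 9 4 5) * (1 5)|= |(0 7 10 2 6 3 9 4 1 5)|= 10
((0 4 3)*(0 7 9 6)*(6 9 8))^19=((9)(0 4 3 7 8 6))^19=(9)(0 4 3 7 8 6)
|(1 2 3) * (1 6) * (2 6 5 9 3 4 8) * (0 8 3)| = 14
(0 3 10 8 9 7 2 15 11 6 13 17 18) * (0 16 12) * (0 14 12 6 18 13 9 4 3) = [0, 1, 15, 10, 3, 5, 9, 2, 4, 7, 8, 18, 14, 17, 12, 11, 6, 13, 16] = (2 15 11 18 16 6 9 7)(3 10 8 4)(12 14)(13 17)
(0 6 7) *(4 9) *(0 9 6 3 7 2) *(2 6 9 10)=[3, 1, 0, 7, 9, 5, 6, 10, 8, 4, 2]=(0 3 7 10 2)(4 9)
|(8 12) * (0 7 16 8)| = |(0 7 16 8 12)| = 5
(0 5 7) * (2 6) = (0 5 7)(2 6) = [5, 1, 6, 3, 4, 7, 2, 0]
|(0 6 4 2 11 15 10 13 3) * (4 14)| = 10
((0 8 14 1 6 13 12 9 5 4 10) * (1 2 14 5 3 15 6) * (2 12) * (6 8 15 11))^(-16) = (0 8 4)(5 10 15)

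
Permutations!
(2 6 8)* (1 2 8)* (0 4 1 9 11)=[4, 2, 6, 3, 1, 5, 9, 7, 8, 11, 10, 0]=(0 4 1 2 6 9 11)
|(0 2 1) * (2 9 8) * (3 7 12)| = 15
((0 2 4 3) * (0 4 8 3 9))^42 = ((0 2 8 3 4 9))^42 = (9)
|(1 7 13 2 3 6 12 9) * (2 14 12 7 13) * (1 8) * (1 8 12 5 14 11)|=12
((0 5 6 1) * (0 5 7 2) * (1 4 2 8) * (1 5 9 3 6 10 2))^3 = (0 5)(1 6 9 4 3)(2 8)(7 10)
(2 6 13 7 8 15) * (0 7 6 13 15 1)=(0 7 8 1)(2 13 6 15)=[7, 0, 13, 3, 4, 5, 15, 8, 1, 9, 10, 11, 12, 6, 14, 2]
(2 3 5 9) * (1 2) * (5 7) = (1 2 3 7 5 9) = [0, 2, 3, 7, 4, 9, 6, 5, 8, 1]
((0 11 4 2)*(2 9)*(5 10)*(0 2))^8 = ((0 11 4 9)(5 10))^8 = (11)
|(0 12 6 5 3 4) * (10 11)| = |(0 12 6 5 3 4)(10 11)| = 6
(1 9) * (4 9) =(1 4 9) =[0, 4, 2, 3, 9, 5, 6, 7, 8, 1]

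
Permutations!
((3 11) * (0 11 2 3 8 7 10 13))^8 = (0 8 10)(7 13 11)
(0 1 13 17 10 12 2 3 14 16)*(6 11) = [1, 13, 3, 14, 4, 5, 11, 7, 8, 9, 12, 6, 2, 17, 16, 15, 0, 10] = (0 1 13 17 10 12 2 3 14 16)(6 11)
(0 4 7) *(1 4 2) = (0 2 1 4 7) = [2, 4, 1, 3, 7, 5, 6, 0]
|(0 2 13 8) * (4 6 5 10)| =4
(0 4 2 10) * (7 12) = (0 4 2 10)(7 12) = [4, 1, 10, 3, 2, 5, 6, 12, 8, 9, 0, 11, 7]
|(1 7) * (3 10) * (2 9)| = |(1 7)(2 9)(3 10)| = 2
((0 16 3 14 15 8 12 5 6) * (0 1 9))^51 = (0 5 14 9 12 3 1 8 16 6 15) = ((0 16 3 14 15 8 12 5 6 1 9))^51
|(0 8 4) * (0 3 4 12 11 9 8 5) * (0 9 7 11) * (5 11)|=14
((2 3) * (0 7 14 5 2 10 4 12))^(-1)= (0 12 4 10 3 2 5 14 7)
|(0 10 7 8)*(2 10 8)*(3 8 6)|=|(0 6 3 8)(2 10 7)|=12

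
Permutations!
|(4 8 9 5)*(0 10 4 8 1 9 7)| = |(0 10 4 1 9 5 8 7)| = 8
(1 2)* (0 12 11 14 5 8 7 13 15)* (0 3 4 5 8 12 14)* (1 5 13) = [14, 2, 5, 4, 13, 12, 6, 1, 7, 9, 10, 0, 11, 15, 8, 3] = (0 14 8 7 1 2 5 12 11)(3 4 13 15)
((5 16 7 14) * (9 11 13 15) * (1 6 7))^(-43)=((1 6 7 14 5 16)(9 11 13 15))^(-43)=(1 16 5 14 7 6)(9 11 13 15)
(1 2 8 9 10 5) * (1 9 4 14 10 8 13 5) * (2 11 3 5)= [0, 11, 13, 5, 14, 9, 6, 7, 4, 8, 1, 3, 12, 2, 10]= (1 11 3 5 9 8 4 14 10)(2 13)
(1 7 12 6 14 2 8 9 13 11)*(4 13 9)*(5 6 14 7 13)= (1 13 11)(2 8 4 5 6 7 12 14)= [0, 13, 8, 3, 5, 6, 7, 12, 4, 9, 10, 1, 14, 11, 2]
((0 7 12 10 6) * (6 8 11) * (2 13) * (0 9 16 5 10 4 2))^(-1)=(0 13 2 4 12 7)(5 16 9 6 11 8 10)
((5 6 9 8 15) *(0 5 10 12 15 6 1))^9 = ((0 5 1)(6 9 8)(10 12 15))^9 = (15)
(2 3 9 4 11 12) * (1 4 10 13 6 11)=(1 4)(2 3 9 10 13 6 11 12)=[0, 4, 3, 9, 1, 5, 11, 7, 8, 10, 13, 12, 2, 6]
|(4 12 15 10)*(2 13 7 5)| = |(2 13 7 5)(4 12 15 10)| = 4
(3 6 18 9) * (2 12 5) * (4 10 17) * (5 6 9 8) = [0, 1, 12, 9, 10, 2, 18, 7, 5, 3, 17, 11, 6, 13, 14, 15, 16, 4, 8] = (2 12 6 18 8 5)(3 9)(4 10 17)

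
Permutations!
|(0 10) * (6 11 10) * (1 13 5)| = 12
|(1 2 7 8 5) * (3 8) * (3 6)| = |(1 2 7 6 3 8 5)| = 7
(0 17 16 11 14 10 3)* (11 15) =(0 17 16 15 11 14 10 3) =[17, 1, 2, 0, 4, 5, 6, 7, 8, 9, 3, 14, 12, 13, 10, 11, 15, 16]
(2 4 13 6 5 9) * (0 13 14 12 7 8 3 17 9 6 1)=(0 13 1)(2 4 14 12 7 8 3 17 9)(5 6)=[13, 0, 4, 17, 14, 6, 5, 8, 3, 2, 10, 11, 7, 1, 12, 15, 16, 9]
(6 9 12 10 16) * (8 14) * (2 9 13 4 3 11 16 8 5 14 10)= (2 9 12)(3 11 16 6 13 4)(5 14)(8 10)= [0, 1, 9, 11, 3, 14, 13, 7, 10, 12, 8, 16, 2, 4, 5, 15, 6]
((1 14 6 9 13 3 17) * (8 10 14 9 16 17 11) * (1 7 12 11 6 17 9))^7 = ((3 6 16 9 13)(7 12 11 8 10 14 17))^7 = (17)(3 16 13 6 9)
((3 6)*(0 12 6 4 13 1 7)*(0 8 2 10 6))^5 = ((0 12)(1 7 8 2 10 6 3 4 13))^5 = (0 12)(1 6 7 3 8 4 2 13 10)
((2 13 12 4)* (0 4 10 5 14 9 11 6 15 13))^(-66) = (5 13 11)(6 14 12)(9 10 15)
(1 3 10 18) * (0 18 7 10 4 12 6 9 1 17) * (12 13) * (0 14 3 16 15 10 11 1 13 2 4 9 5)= (0 18 17 14 3 9 13 12 6 5)(1 16 15 10 7 11)(2 4)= [18, 16, 4, 9, 2, 0, 5, 11, 8, 13, 7, 1, 6, 12, 3, 10, 15, 14, 17]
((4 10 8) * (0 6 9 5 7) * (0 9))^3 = (10)(0 6)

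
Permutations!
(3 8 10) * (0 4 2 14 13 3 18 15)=(0 4 2 14 13 3 8 10 18 15)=[4, 1, 14, 8, 2, 5, 6, 7, 10, 9, 18, 11, 12, 3, 13, 0, 16, 17, 15]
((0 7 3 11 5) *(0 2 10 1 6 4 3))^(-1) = (0 7)(1 10 2 5 11 3 4 6)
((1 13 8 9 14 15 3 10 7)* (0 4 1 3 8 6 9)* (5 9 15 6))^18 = (0 15 14 5 1)(4 8 6 9 13)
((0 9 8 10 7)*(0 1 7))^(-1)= ((0 9 8 10)(1 7))^(-1)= (0 10 8 9)(1 7)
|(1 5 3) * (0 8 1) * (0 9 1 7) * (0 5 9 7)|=6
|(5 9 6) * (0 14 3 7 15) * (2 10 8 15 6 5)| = 18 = |(0 14 3 7 6 2 10 8 15)(5 9)|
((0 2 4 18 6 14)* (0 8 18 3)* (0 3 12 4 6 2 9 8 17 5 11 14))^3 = (0 18)(2 9)(4 12)(5 17 14 11)(6 8)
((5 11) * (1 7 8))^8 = ((1 7 8)(5 11))^8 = (11)(1 8 7)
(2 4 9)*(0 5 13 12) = [5, 1, 4, 3, 9, 13, 6, 7, 8, 2, 10, 11, 0, 12] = (0 5 13 12)(2 4 9)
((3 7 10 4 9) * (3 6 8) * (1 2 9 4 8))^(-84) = (10)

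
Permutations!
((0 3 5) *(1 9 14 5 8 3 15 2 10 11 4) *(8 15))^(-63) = (0 9 11 15)(1 10 3 5)(2 8 14 4)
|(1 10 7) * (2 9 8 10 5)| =7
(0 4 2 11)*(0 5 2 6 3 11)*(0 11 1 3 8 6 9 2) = [4, 3, 11, 1, 9, 0, 8, 7, 6, 2, 10, 5] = (0 4 9 2 11 5)(1 3)(6 8)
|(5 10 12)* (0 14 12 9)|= 6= |(0 14 12 5 10 9)|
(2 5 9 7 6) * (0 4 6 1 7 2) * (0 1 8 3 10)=(0 4 6 1 7 8 3 10)(2 5 9)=[4, 7, 5, 10, 6, 9, 1, 8, 3, 2, 0]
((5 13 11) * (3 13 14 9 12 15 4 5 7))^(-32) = ((3 13 11 7)(4 5 14 9 12 15))^(-32) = (4 12 14)(5 15 9)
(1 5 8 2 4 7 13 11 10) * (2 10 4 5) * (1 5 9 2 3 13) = (1 3 13 11 4 7)(2 9)(5 8 10) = [0, 3, 9, 13, 7, 8, 6, 1, 10, 2, 5, 4, 12, 11]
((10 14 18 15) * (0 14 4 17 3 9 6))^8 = (0 9 17 10 18)(3 4 15 14 6)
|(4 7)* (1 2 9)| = 6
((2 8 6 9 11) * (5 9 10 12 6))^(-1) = (2 11 9 5 8)(6 12 10)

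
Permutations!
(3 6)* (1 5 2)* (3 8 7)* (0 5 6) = (0 5 2 1 6 8 7 3) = [5, 6, 1, 0, 4, 2, 8, 3, 7]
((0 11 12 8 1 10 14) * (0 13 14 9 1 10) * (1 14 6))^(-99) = ((0 11 12 8 10 9 14 13 6 1))^(-99) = (0 11 12 8 10 9 14 13 6 1)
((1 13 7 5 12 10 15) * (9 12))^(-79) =(1 13 7 5 9 12 10 15)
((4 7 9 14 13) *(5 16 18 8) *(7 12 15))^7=(5 8 18 16)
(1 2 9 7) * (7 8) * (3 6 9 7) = (1 2 7)(3 6 9 8) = [0, 2, 7, 6, 4, 5, 9, 1, 3, 8]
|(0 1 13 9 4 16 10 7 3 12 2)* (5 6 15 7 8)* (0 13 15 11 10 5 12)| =55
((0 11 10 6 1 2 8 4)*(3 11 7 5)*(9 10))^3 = ((0 7 5 3 11 9 10 6 1 2 8 4))^3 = (0 3 10 2)(1 4 5 9)(6 8 7 11)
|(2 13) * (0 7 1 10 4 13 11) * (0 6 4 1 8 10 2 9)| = 11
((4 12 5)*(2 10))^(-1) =(2 10)(4 5 12)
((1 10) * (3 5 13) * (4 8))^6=((1 10)(3 5 13)(4 8))^6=(13)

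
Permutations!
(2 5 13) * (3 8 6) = [0, 1, 5, 8, 4, 13, 3, 7, 6, 9, 10, 11, 12, 2] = (2 5 13)(3 8 6)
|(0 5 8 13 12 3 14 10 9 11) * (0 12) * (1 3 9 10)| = 12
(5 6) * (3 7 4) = (3 7 4)(5 6) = [0, 1, 2, 7, 3, 6, 5, 4]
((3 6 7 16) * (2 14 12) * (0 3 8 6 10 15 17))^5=(17)(2 12 14)(6 7 16 8)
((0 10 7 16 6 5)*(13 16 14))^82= ((0 10 7 14 13 16 6 5))^82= (0 7 13 6)(5 10 14 16)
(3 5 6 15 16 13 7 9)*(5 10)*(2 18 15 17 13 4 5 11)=(2 18 15 16 4 5 6 17 13 7 9 3 10 11)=[0, 1, 18, 10, 5, 6, 17, 9, 8, 3, 11, 2, 12, 7, 14, 16, 4, 13, 15]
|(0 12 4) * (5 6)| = 6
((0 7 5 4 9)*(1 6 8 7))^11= (0 8 4 1 7 9 6 5)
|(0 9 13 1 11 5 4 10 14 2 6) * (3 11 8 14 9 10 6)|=|(0 10 9 13 1 8 14 2 3 11 5 4 6)|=13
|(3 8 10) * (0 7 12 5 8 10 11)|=6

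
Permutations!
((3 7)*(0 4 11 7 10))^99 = ((0 4 11 7 3 10))^99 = (0 7)(3 4)(10 11)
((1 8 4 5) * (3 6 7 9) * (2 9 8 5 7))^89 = ((1 5)(2 9 3 6)(4 7 8))^89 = (1 5)(2 9 3 6)(4 8 7)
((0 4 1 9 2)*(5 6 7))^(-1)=((0 4 1 9 2)(5 6 7))^(-1)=(0 2 9 1 4)(5 7 6)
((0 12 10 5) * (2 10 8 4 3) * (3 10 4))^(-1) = ((0 12 8 3 2 4 10 5))^(-1) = (0 5 10 4 2 3 8 12)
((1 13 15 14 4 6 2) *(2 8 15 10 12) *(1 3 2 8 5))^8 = ((1 13 10 12 8 15 14 4 6 5)(2 3))^8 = (1 6 14 8 10)(4 15 12 13 5)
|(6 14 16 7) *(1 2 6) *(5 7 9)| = |(1 2 6 14 16 9 5 7)| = 8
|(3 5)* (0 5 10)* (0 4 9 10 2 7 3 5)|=3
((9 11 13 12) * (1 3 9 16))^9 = (1 9 13 16 3 11 12) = ((1 3 9 11 13 12 16))^9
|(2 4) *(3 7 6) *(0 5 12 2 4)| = 12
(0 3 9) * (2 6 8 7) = (0 3 9)(2 6 8 7) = [3, 1, 6, 9, 4, 5, 8, 2, 7, 0]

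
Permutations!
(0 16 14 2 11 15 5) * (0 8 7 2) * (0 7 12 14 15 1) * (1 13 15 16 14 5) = [14, 0, 11, 3, 4, 8, 6, 2, 12, 9, 10, 13, 5, 15, 7, 1, 16] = (16)(0 14 7 2 11 13 15 1)(5 8 12)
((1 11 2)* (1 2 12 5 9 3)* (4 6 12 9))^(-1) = ((1 11 9 3)(4 6 12 5))^(-1) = (1 3 9 11)(4 5 12 6)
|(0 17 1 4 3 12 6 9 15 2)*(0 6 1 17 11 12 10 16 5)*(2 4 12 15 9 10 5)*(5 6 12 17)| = |(0 11 15 4 3 6 10 16 2 12 1 17 5)| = 13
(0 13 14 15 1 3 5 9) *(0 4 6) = (0 13 14 15 1 3 5 9 4 6) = [13, 3, 2, 5, 6, 9, 0, 7, 8, 4, 10, 11, 12, 14, 15, 1]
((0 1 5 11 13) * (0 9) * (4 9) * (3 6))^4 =(0 13 1 4 5 9 11)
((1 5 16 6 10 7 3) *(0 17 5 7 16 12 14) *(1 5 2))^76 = (0 7 14 1 12 2 5 17 3)(6 10 16) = ((0 17 2 1 7 3 5 12 14)(6 10 16))^76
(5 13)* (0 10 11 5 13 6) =(13)(0 10 11 5 6) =[10, 1, 2, 3, 4, 6, 0, 7, 8, 9, 11, 5, 12, 13]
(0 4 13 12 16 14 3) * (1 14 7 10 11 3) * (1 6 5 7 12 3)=(0 4 13 3)(1 14 6 5 7 10 11)(12 16)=[4, 14, 2, 0, 13, 7, 5, 10, 8, 9, 11, 1, 16, 3, 6, 15, 12]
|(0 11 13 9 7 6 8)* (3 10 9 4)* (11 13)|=9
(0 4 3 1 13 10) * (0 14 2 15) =(0 4 3 1 13 10 14 2 15) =[4, 13, 15, 1, 3, 5, 6, 7, 8, 9, 14, 11, 12, 10, 2, 0]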